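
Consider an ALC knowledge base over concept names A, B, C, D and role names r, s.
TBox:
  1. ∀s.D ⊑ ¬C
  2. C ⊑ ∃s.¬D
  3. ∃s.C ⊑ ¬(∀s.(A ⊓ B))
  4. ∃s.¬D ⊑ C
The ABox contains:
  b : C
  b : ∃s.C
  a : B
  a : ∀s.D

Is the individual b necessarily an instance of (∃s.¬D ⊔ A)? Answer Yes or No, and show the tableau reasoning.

1. b : (∃s.¬D ⊔ A)?  L(b) = {C, ∃s.C} ∪ {(∀s.D ⊓ ¬A)}
   clash {D, ¬D} at an ∃-successor — b ∈ (∃s.¬D ⊔ A)
2. Hence b : (∃s.¬D ⊔ A): entailed.

Yes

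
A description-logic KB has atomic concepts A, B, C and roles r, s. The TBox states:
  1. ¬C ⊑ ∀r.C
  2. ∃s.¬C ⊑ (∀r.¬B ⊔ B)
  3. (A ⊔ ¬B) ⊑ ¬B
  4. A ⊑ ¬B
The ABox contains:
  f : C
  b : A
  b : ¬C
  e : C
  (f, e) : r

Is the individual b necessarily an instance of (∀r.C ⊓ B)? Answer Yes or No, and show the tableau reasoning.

1. b : (∀r.C ⊓ B)?  L(b) = {A, ¬C} ∪ {(∃r.¬C ⊔ ¬B)}
   apply at b: ¬C⊑∀r.C; A⊑¬B
   open: L(b) ⊇ {A, ¬B, ¬C, ∀r.C, ∀s.C} — b ∉ (∀r.C ⊓ B) possible
2. Hence b : (∀r.C ⊓ B): not entailed.

No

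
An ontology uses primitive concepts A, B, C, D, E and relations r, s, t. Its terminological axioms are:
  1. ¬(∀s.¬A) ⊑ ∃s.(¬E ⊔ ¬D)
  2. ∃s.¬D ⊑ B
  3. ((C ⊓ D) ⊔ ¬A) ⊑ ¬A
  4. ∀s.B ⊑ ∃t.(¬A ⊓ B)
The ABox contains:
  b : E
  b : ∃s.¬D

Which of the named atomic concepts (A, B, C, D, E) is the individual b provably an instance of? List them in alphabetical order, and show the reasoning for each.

{B, E}

1. b : A?  L(b) = {E, ∃s.¬D} ∪ {¬A}
   apply at b: ∃s.¬D⊑B
   open: L(b) ⊇ {B, E, ¬A, ∀s.¬A, ∃s.¬B, …} (+ ∃-successors) — b ∉ A possible
2. b : B?  L(b) = {E, ∃s.¬D} ∪ {¬B}
   clash {B, ¬B} at b — b ∈ B
3. b : C?  L(b) = {E, ∃s.¬D} ∪ {¬C}
   apply at b: ∃s.¬D⊑B
   open: L(b) ⊇ {A, B, E, ¬C, ∀s.¬A, …} (+ ∃-successors) — b ∉ C possible
4. b : D?  L(b) = {E, ∃s.¬D} ∪ {¬D}
   apply at b: ∃s.¬D⊑B
   open: L(b) ⊇ {A, B, E, ¬D, ∀s.¬A, …} (+ ∃-successors) — b ∉ D possible
5. b : E?  L(b) = {E, ∃s.¬D} ∪ {¬E}
   clash {E, ¬E} at b — b ∈ E
6. Entailed for b: {B, E}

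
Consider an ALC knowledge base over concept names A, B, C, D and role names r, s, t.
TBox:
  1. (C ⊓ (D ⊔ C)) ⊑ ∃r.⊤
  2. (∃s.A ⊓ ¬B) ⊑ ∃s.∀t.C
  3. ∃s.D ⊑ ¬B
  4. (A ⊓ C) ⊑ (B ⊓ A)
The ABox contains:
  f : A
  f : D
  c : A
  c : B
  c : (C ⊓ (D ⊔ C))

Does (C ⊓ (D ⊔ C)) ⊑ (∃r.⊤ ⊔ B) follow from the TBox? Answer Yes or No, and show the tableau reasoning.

Yes

1. (C ⊓ (D ⊔ C)) ⊑ (∃r.⊤ ⊔ B)  ⇔  ((C ⊓ (D ⊔ C)) ⊓ (∀r.⊥ ⊓ ¬B)) unsat w.r.t. T
   all branches close; clash {B, ¬B} at x₀
2. Hence (C ⊓ (D ⊔ C)) ⊑ (∃r.⊤ ⊔ B): entailed.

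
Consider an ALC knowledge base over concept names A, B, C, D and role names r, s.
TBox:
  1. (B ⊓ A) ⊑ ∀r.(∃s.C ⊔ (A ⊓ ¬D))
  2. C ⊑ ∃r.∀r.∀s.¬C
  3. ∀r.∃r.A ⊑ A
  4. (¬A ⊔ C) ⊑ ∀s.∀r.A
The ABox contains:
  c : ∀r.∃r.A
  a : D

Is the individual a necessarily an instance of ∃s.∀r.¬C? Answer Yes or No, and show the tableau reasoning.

No

1. a : ∃s.∀r.¬C?  L(a) = {D} ∪ {∀s.∃r.C}
   open: L(a) ⊇ {A, D, ¬B, ¬C, ∀s.∃r.C} — a ∉ ∃s.∀r.¬C possible
2. Hence a : ∃s.∀r.¬C: not entailed.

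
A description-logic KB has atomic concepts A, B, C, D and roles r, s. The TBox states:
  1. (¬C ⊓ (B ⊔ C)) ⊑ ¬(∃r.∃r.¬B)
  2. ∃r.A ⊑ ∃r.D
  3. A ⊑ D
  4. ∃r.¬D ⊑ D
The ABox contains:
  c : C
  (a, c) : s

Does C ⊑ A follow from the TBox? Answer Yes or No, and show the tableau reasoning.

No

1. C ⊑ A  ⇔  (C ⊓ ¬A) unsat w.r.t. T
   open: L(x₀) ⊇ {C, ¬A, ∀r.D, ∀r.¬A}
2. Hence C ⊑ A: not entailed.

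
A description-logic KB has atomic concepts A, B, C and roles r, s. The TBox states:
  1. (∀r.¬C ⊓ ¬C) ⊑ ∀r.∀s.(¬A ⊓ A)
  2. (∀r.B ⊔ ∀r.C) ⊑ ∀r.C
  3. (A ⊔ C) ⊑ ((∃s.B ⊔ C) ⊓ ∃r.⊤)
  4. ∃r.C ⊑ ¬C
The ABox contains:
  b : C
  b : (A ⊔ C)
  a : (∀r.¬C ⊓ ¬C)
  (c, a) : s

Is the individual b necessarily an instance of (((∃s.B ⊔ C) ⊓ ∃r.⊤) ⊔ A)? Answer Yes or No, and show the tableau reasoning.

1. b : (((∃s.B ⊔ C) ⊓ ∃r.⊤) ⊔ A)?  L(b) = {C, (A ⊔ C)} ∪ {(((∀s.¬B ⊓ ¬C) ⊔ ∀r.⊥) ⊓ ¬A)}
   clash {C, ¬C} at b — b ∈ (((∃s.B ⊔ C) ⊓ ∃r.⊤) ⊔ A)
2. Hence b : (((∃s.B ⊔ C) ⊓ ∃r.⊤) ⊔ A): entailed.

Yes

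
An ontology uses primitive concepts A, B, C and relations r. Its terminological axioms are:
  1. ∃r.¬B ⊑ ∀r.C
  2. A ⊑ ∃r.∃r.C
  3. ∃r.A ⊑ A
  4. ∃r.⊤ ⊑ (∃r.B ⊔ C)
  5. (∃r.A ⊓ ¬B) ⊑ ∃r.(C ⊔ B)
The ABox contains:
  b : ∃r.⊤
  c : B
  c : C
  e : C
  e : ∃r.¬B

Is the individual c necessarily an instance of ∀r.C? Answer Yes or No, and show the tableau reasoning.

1. c : ∀r.C?  L(c) = {B, C} ∪ {∃r.¬C}
   open: L(c) ⊇ {B, C, ¬A, ∀r.B, ∀r.¬A, …} (+ ∃-successors) — c ∉ ∀r.C possible
2. Hence c : ∀r.C: not entailed.

No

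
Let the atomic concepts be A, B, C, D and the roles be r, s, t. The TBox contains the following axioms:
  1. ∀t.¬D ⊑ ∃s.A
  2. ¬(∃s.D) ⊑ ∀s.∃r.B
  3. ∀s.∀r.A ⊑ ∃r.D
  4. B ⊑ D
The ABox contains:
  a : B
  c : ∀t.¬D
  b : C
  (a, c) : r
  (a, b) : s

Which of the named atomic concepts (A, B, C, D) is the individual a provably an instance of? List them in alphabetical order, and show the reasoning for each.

{B, D}

1. a : A?  L(a) = {B} ∪ {¬A}
   apply at a: B⊑D
   open: L(a) ⊇ {B, D, ¬A, ∃s.D, ∃s.∃r.¬A, …} (+ ∃-successors) — a ∉ A possible
2. a : B?  L(a) = {B} ∪ {¬B}
   clash {B, ¬B} at a — a ∈ B
3. a : C?  L(a) = {B} ∪ {¬C}
   apply at a: B⊑D
   open: L(a) ⊇ {B, D, ¬C, ∃s.D, ∃s.∃r.¬A, …} (+ ∃-successors) — a ∉ C possible
4. a : D?  L(a) = {B} ∪ {¬D}
   clash {D, ¬D} at a — a ∈ D
5. Entailed for a: {B, D}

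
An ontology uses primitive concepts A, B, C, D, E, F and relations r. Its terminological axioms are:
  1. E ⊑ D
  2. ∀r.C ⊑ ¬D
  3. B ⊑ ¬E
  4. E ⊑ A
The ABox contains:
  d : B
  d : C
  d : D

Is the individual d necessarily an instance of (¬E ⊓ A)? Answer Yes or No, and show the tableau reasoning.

1. d : (¬E ⊓ A)?  L(d) = {B, C, D} ∪ {(E ⊔ ¬A)}
   apply at d: B⊑¬E
   open: L(d) ⊇ {B, C, D, ¬A, ¬E, …} (+ ∃-successors) — d ∉ (¬E ⊓ A) possible
2. Hence d : (¬E ⊓ A): not entailed.

No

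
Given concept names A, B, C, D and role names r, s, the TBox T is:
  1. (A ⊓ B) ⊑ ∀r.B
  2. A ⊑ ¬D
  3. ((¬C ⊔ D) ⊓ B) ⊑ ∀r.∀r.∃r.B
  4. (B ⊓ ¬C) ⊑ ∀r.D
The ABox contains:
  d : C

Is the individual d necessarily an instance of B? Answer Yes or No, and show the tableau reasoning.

1. d : B?  L(d) = {C} ∪ {¬B}
   open: L(d) ⊇ {C, ¬A, ¬B} — d ∉ B possible
2. Hence d : B: not entailed.

No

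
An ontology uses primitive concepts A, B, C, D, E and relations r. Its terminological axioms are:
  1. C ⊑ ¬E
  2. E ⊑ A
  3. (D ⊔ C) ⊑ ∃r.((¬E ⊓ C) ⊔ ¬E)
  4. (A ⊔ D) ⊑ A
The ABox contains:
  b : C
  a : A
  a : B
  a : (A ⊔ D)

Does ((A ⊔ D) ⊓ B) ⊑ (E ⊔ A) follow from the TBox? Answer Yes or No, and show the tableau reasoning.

Yes

1. ((A ⊔ D) ⊓ B) ⊑ (E ⊔ A)  ⇔  (((A ⊔ D) ⊓ B) ⊓ (¬E ⊓ ¬A)) unsat w.r.t. T
   all branches close; clash {A, ¬A} at x₀
2. Hence ((A ⊔ D) ⊓ B) ⊑ (E ⊔ A): entailed.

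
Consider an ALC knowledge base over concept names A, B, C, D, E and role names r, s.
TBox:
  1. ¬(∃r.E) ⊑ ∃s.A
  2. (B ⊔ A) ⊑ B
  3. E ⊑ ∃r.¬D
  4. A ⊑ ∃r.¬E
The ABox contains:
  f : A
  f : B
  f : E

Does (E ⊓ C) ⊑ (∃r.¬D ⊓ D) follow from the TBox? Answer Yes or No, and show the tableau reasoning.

1. (E ⊓ C) ⊑ (∃r.¬D ⊓ D)  ⇔  ((E ⊓ C) ⊓ (∀r.D ⊔ ¬D)) unsat w.r.t. T
   apply at x₀: E⊑∃r.¬D
   open: L(x₀) ⊇ {C, E, ¬A, ¬B, ¬D, …} (+ ∃-successors)
2. Hence (E ⊓ C) ⊑ (∃r.¬D ⊓ D): not entailed.

No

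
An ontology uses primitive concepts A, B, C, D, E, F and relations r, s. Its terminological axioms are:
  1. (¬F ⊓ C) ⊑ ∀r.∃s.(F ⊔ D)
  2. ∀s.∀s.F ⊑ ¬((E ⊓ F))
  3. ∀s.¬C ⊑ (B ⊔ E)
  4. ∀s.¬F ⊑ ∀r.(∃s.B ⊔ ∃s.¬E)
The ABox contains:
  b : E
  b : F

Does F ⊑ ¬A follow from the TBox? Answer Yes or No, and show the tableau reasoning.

No

1. F ⊑ ¬A  ⇔  (F ⊓ A) unsat w.r.t. T
   open: L(x₀) ⊇ {A, F, ∃s.C, ∃s.F, ∃s.∃s.¬F} (+ ∃-successors)
2. Hence F ⊑ ¬A: not entailed.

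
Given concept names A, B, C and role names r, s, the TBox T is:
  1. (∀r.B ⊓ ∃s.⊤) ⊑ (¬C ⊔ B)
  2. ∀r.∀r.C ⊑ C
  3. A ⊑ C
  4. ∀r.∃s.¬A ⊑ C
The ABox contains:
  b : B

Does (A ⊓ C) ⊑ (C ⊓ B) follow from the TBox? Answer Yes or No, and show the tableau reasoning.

No

1. (A ⊓ C) ⊑ (C ⊓ B)  ⇔  ((A ⊓ C) ⊓ (¬C ⊔ ¬B)) unsat w.r.t. T
   open: L(x₀) ⊇ {A, C, ¬B, ∃r.¬B} (+ ∃-successors)
2. Hence (A ⊓ C) ⊑ (C ⊓ B): not entailed.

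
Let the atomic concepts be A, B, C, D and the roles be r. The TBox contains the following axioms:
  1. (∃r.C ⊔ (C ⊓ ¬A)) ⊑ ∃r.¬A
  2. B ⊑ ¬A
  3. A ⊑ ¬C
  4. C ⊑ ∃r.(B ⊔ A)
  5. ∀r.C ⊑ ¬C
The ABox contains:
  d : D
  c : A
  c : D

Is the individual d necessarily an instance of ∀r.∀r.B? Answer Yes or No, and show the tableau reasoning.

No

1. d : ∀r.∀r.B?  L(d) = {D} ∪ {∃r.∃r.¬B}
   open: L(d) ⊇ {D, ¬A, ¬C, ∀r.¬C, ∃r.∃r.¬B} (+ ∃-successors) — d ∉ ∀r.∀r.B possible
2. Hence d : ∀r.∀r.B: not entailed.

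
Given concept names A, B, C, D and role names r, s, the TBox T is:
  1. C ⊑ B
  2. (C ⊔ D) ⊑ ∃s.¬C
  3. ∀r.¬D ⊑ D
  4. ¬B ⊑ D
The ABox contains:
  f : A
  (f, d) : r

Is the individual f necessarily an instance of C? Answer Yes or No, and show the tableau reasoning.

1. f : C?  L(f) = {A} ∪ {¬C}
   open: L(f) ⊇ {A, B, ¬C, ¬D, ∃r.D} (+ ∃-successors) — f ∉ C possible
2. Hence f : C: not entailed.

No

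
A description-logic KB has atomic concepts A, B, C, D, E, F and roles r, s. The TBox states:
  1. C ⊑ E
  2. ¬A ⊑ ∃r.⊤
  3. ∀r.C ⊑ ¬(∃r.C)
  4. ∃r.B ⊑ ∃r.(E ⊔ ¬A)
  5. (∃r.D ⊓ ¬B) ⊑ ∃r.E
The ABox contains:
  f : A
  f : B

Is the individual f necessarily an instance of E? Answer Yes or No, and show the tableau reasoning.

1. f : E?  L(f) = {A, B} ∪ {¬E}
   open: L(f) ⊇ {A, B, ¬C, ¬E, ∀r.¬B, …} (+ ∃-successors) — f ∉ E possible
2. Hence f : E: not entailed.

No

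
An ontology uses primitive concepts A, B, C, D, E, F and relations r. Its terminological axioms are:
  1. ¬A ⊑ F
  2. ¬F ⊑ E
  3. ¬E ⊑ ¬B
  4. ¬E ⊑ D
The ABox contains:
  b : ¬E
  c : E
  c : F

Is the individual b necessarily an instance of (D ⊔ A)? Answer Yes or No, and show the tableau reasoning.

Yes

1. b : (D ⊔ A)?  L(b) = {¬E} ∪ {(¬D ⊓ ¬A)}
   clash {D, ¬D} at b — b ∈ (D ⊔ A)
2. Hence b : (D ⊔ A): entailed.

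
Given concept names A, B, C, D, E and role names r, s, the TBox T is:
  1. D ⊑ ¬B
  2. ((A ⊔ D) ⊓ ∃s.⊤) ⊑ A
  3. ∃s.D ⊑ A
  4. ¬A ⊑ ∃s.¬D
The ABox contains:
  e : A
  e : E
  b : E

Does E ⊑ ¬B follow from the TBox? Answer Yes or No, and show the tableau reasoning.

No

1. E ⊑ ¬B  ⇔  (E ⊓ B) unsat w.r.t. T
   open: L(x₀) ⊇ {A, B, E, ¬D}
2. Hence E ⊑ ¬B: not entailed.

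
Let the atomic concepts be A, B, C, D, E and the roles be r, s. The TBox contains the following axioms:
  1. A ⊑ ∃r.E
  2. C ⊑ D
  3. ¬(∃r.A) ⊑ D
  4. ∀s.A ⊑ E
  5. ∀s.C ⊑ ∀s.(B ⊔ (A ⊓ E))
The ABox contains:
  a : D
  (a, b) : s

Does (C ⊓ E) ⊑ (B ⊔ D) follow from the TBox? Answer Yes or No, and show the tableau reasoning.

Yes

1. (C ⊓ E) ⊑ (B ⊔ D)  ⇔  ((C ⊓ E) ⊓ (¬B ⊓ ¬D)) unsat w.r.t. T
   all branches close; clash {D, ¬D} at x₀
2. Hence (C ⊓ E) ⊑ (B ⊔ D): entailed.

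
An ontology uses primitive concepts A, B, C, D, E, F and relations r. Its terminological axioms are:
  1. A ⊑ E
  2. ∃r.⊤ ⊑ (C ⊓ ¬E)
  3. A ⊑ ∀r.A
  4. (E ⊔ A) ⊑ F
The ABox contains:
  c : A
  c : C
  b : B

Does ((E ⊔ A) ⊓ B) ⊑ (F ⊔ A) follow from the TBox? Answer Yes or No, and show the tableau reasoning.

1. ((E ⊔ A) ⊓ B) ⊑ (F ⊔ A)  ⇔  (((E ⊔ A) ⊓ B) ⊓ (¬F ⊓ ¬A)) unsat w.r.t. T
   all branches close; clash {A, ¬A} at x₀
2. Hence ((E ⊔ A) ⊓ B) ⊑ (F ⊔ A): entailed.

Yes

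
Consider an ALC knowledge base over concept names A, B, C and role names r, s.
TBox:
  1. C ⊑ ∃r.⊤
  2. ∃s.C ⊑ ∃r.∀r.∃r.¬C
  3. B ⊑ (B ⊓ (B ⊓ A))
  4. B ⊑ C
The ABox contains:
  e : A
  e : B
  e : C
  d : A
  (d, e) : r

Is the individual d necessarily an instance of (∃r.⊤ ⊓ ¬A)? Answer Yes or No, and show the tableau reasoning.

No

1. d : (∃r.⊤ ⊓ ¬A)?  L(d) = {A} ∪ {(∀r.⊥ ⊔ A)}
   open: L(d) ⊇ {A, ¬B, ¬C, ∀s.¬C} — d ∉ (∃r.⊤ ⊓ ¬A) possible
2. Hence d : (∃r.⊤ ⊓ ¬A): not entailed.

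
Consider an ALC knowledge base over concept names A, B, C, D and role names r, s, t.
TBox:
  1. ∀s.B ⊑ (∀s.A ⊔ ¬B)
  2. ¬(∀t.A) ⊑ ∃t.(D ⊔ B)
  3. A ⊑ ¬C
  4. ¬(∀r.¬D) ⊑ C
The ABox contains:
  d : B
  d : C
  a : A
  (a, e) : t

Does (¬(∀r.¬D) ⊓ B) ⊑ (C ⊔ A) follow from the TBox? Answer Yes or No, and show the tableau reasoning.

Yes

1. (¬(∀r.¬D) ⊓ B) ⊑ (C ⊔ A)  ⇔  ((∃r.D ⊓ B) ⊓ (¬C ⊓ ¬A)) unsat w.r.t. T
   all branches close; clash {C, ¬C} at x₀
2. Hence (¬(∀r.¬D) ⊓ B) ⊑ (C ⊔ A): entailed.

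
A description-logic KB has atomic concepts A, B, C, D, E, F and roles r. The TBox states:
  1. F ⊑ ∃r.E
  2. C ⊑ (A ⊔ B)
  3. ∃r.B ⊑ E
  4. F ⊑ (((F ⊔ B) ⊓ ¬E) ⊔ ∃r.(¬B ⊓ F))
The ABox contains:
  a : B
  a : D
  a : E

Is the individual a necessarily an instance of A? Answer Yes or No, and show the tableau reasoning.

No

1. a : A?  L(a) = {B, D, E} ∪ {¬A}
   open: L(a) ⊇ {B, D, E, ¬A, ¬C, …} — a ∉ A possible
2. Hence a : A: not entailed.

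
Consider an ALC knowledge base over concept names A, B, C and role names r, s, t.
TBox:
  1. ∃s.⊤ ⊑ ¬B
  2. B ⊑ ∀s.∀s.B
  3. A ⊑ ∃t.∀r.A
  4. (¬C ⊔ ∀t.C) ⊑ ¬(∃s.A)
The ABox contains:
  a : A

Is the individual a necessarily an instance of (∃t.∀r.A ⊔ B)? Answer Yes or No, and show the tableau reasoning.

Yes

1. a : (∃t.∀r.A ⊔ B)?  L(a) = {A} ∪ {(∀t.∃r.¬A ⊓ ¬B)}
   clash {A, ¬A} at an ∃-successor — a ∈ (∃t.∀r.A ⊔ B)
2. Hence a : (∃t.∀r.A ⊔ B): entailed.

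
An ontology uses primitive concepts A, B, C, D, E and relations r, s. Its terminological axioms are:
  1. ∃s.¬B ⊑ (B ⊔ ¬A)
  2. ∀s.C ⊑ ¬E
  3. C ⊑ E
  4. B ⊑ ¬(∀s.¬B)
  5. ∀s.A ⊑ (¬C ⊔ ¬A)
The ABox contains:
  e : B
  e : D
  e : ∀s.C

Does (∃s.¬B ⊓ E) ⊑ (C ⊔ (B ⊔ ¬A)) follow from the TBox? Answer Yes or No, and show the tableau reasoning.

Yes

1. (∃s.¬B ⊓ E) ⊑ (C ⊔ (B ⊔ ¬A))  ⇔  ((∃s.¬B ⊓ E) ⊓ (¬C ⊓ (¬B ⊓ A))) unsat w.r.t. T
   all branches close; clash {A, ¬A} at x₀
2. Hence (∃s.¬B ⊓ E) ⊑ (C ⊔ (B ⊔ ¬A)): entailed.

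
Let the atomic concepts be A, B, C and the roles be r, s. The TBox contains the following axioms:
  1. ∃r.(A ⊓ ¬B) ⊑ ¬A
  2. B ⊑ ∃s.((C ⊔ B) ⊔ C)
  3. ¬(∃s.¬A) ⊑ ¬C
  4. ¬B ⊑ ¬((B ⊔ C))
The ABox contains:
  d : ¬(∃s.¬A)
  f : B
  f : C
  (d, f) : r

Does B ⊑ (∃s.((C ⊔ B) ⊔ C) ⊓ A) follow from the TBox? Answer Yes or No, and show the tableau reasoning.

No

1. B ⊑ (∃s.((C ⊔ B) ⊔ C) ⊓ A)  ⇔  (B ⊓ (∀s.((¬C ⊓ ¬B) ⊓ ¬C) ⊔ ¬A)) unsat w.r.t. T
   apply at x₀: B⊑∃s.((C ⊔ B) ⊔ C)
   open: L(x₀) ⊇ {B, ¬A, ∀r.(¬A ⊔ B), ∃s.((C ⊔ B) ⊔ C), ∃s.¬A} (+ ∃-successors)
2. Hence B ⊑ (∃s.((C ⊔ B) ⊔ C) ⊓ A): not entailed.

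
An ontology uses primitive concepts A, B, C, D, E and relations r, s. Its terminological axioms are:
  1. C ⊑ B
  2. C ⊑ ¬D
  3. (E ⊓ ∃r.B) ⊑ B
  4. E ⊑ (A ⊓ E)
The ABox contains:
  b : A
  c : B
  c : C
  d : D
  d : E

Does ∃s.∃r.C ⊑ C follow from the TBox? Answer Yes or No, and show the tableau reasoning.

No

1. ∃s.∃r.C ⊑ C  ⇔  (∃s.∃r.C ⊓ ¬C) unsat w.r.t. T
   open: L(x₀) ⊇ {¬C, ¬E, ∃s.∃r.C} (+ ∃-successors)
2. Hence ∃s.∃r.C ⊑ C: not entailed.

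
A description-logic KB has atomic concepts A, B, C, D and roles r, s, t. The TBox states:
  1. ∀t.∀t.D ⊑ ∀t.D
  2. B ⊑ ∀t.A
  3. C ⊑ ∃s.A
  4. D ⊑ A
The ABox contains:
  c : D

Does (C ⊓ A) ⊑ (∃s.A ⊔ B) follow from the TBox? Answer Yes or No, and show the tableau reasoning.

Yes

1. (C ⊓ A) ⊑ (∃s.A ⊔ B)  ⇔  ((C ⊓ A) ⊓ (∀s.¬A ⊓ ¬B)) unsat w.r.t. T
   all branches close; clash {A, ¬A} at an ∃-successor
2. Hence (C ⊓ A) ⊑ (∃s.A ⊔ B): entailed.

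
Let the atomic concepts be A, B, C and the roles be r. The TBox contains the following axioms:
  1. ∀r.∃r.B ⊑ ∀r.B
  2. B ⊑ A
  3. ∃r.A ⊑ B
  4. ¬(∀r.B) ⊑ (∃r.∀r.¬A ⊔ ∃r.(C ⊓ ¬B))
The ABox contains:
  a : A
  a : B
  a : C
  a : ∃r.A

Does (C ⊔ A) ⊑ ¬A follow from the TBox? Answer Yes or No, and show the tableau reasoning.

1. (C ⊔ A) ⊑ ¬A  ⇔  ((C ⊔ A) ⊓ A) unsat w.r.t. T
   open: L(x₀) ⊇ {A, ∀r.¬A, ∃r.∀r.¬A, ∃r.∀r.¬B} (+ ∃-successors)
2. Hence (C ⊔ A) ⊑ ¬A: not entailed.

No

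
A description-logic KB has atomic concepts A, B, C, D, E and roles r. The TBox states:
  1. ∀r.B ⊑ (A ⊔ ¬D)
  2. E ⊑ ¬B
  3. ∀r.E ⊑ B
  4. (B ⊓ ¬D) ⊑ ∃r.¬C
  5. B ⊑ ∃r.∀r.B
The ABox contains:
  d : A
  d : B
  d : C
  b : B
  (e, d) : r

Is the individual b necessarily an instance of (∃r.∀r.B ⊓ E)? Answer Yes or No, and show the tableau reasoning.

1. b : (∃r.∀r.B ⊓ E)?  L(b) = {B} ∪ {(∀r.∃r.¬B ⊔ ¬E)}
   apply at b: B⊑∃r.∀r.B
   open: L(b) ⊇ {B, D, ¬E, ∃r.¬B, ∃r.∀r.B} (+ ∃-successors) — b ∉ (∃r.∀r.B ⊓ E) possible
2. Hence b : (∃r.∀r.B ⊓ E): not entailed.

No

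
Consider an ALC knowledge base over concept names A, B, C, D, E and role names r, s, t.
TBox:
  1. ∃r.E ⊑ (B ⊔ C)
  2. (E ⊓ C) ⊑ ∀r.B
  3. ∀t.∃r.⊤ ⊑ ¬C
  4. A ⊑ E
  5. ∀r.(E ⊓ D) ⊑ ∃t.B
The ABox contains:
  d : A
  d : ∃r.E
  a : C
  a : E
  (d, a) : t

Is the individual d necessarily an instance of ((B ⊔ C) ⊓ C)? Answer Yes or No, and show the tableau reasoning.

No

1. d : ((B ⊔ C) ⊓ C)?  L(d) = {A, ∃r.E} ∪ {((¬B ⊓ ¬C) ⊔ ¬C)}
   apply at d: ∃r.E⊑(B ⊔ C); A⊑E
   open: L(d) ⊇ {A, B, E, ¬C, ∃r.(¬E ⊔ ¬D), …} (+ ∃-successors) — d ∉ ((B ⊔ C) ⊓ C) possible
2. Hence d : ((B ⊔ C) ⊓ C): not entailed.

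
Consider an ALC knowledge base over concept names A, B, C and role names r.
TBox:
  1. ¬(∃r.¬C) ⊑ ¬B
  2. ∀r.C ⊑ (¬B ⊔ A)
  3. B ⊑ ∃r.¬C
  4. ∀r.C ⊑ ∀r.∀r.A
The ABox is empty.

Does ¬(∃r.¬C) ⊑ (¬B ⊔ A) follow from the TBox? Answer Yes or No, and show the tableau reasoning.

Yes

1. ¬(∃r.¬C) ⊑ (¬B ⊔ A)  ⇔  (∀r.C ⊓ (B ⊓ ¬A)) unsat w.r.t. T
   all branches close; clash {C, ¬C} at an ∃-successor
2. Hence ¬(∃r.¬C) ⊑ (¬B ⊔ A): entailed.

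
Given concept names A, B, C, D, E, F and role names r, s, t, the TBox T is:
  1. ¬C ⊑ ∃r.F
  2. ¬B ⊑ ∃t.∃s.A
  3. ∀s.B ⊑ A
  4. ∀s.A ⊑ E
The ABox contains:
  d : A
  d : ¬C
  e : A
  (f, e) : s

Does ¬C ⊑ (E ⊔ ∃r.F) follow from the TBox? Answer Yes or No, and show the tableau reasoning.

Yes

1. ¬C ⊑ (E ⊔ ∃r.F)  ⇔  (¬C ⊓ (¬E ⊓ ∀r.¬F)) unsat w.r.t. T
   all branches close; clash {E, ¬E} at x₀
2. Hence ¬C ⊑ (E ⊔ ∃r.F): entailed.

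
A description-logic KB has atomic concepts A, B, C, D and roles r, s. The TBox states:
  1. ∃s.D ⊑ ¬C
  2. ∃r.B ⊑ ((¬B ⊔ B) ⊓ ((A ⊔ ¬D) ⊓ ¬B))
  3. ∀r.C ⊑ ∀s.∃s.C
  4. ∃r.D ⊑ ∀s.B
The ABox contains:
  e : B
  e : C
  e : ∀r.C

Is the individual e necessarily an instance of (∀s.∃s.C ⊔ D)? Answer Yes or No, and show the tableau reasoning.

1. e : (∀s.∃s.C ⊔ D)?  L(e) = {B, C, ∀r.C} ∪ {(∃s.∀s.¬C ⊓ ¬D)}
   clash {C, ¬C} at e — e ∈ (∀s.∃s.C ⊔ D)
2. Hence e : (∀s.∃s.C ⊔ D): entailed.

Yes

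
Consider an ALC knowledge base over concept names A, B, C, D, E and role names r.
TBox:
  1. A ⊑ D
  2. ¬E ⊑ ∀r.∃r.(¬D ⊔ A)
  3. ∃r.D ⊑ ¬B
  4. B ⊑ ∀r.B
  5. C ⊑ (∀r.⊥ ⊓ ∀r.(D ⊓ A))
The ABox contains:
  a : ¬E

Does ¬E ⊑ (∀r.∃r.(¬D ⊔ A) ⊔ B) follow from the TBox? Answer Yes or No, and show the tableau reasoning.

Yes

1. ¬E ⊑ (∀r.∃r.(¬D ⊔ A) ⊔ B)  ⇔  (¬E ⊓ (∃r.∀r.(D ⊓ ¬A) ⊓ ¬B)) unsat w.r.t. T
   all branches close; clash ⊥ at an ∃-successor
2. Hence ¬E ⊑ (∀r.∃r.(¬D ⊔ A) ⊔ B): entailed.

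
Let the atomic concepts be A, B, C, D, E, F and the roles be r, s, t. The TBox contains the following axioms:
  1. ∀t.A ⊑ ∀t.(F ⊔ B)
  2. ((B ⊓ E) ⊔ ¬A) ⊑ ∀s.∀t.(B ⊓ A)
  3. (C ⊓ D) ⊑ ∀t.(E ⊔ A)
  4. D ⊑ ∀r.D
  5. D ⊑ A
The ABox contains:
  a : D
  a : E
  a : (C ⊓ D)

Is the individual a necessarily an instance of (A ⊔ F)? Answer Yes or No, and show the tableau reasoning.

1. a : (A ⊔ F)?  L(a) = {D, E, (C ⊓ D)} ∪ {(¬A ⊓ ¬F)}
   clash {A, ¬A} at a — a ∈ (A ⊔ F)
2. Hence a : (A ⊔ F): entailed.

Yes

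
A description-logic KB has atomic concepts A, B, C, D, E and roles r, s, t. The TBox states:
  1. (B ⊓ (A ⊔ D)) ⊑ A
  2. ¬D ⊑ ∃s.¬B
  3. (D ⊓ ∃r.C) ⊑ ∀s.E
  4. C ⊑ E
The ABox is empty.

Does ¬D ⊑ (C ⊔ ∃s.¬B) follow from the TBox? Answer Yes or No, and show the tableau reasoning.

Yes

1. ¬D ⊑ (C ⊔ ∃s.¬B)  ⇔  (¬D ⊓ (¬C ⊓ ∀s.B)) unsat w.r.t. T
   all branches close; clash {B, ¬B} at an ∃-successor
2. Hence ¬D ⊑ (C ⊔ ∃s.¬B): entailed.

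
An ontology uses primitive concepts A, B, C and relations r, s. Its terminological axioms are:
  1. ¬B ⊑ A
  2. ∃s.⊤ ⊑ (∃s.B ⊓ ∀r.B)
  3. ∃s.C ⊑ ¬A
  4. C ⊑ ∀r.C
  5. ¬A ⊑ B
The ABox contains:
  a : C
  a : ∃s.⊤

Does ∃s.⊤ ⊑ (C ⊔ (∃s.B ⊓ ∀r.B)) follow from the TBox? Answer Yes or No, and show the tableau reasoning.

1. ∃s.⊤ ⊑ (C ⊔ (∃s.B ⊓ ∀r.B))  ⇔  (∃s.⊤ ⊓ (¬C ⊓ (∀s.¬B ⊔ ∃r.¬B))) unsat w.r.t. T
   all branches close; clash {B, ¬B} at an ∃-successor
2. Hence ∃s.⊤ ⊑ (C ⊔ (∃s.B ⊓ ∀r.B)): entailed.

Yes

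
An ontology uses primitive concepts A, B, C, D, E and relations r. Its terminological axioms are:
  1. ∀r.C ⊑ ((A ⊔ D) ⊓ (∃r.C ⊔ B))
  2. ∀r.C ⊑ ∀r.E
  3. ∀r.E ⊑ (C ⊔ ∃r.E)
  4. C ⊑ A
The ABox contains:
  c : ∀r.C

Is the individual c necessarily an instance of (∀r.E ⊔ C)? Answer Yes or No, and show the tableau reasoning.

1. c : (∀r.E ⊔ C)?  L(c) = {∀r.C} ∪ {(∃r.¬E ⊓ ¬C)}
   clash {E, ¬E} at an ∃-successor — c ∈ (∀r.E ⊔ C)
2. Hence c : (∀r.E ⊔ C): entailed.

Yes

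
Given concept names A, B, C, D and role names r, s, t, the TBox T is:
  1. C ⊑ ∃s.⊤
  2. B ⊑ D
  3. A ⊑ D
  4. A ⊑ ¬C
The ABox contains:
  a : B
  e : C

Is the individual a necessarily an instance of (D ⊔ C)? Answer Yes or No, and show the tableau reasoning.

Yes

1. a : (D ⊔ C)?  L(a) = {B} ∪ {(¬D ⊓ ¬C)}
   clash {D, ¬D} at a — a ∈ (D ⊔ C)
2. Hence a : (D ⊔ C): entailed.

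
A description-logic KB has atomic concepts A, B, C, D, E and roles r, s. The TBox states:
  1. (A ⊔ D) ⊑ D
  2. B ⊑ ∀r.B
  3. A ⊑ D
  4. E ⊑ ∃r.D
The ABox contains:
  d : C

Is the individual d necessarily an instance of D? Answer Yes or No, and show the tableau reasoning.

1. d : D?  L(d) = {C} ∪ {¬D}
   open: L(d) ⊇ {C, ¬A, ¬B, ¬D, ¬E} — d ∉ D possible
2. Hence d : D: not entailed.

No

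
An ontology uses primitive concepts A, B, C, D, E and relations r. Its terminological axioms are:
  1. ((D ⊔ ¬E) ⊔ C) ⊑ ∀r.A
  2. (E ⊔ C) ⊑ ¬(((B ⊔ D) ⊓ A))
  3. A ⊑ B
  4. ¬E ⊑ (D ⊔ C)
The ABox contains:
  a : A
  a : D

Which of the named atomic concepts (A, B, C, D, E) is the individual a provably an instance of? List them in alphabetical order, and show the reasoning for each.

{A, B, D}

1. a : A?  L(a) = {A, D} ∪ {¬A}
   clash {A, ¬A} at a — a ∈ A
2. a : B?  L(a) = {A, D} ∪ {¬B}
   clash {B, ¬B} at a — a ∈ B
3. a : C?  L(a) = {A, D} ∪ {¬C}
   apply at a: A⊑B
   open: L(a) ⊇ {A, B, D, ¬C, ¬E, …} — a ∉ C possible
4. a : D?  L(a) = {A, D} ∪ {¬D}
   clash {D, ¬D} at a — a ∈ D
5. a : E?  L(a) = {A, D} ∪ {¬E}
   apply at a: A⊑B; ¬E⊑(D ⊔ C)
   open: L(a) ⊇ {A, B, D, ¬C, ¬E, …} — a ∉ E possible
6. Entailed for a: {A, B, D}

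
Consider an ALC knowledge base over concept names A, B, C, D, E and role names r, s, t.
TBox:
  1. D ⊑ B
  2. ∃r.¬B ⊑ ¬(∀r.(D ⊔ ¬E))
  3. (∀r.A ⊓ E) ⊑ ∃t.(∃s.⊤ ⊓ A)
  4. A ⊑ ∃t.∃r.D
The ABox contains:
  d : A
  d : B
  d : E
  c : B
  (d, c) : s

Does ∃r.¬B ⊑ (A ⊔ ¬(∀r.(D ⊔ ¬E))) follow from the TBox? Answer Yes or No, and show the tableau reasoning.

1. ∃r.¬B ⊑ (A ⊔ ¬(∀r.(D ⊔ ¬E)))  ⇔  (∃r.¬B ⊓ (¬A ⊓ ∀r.(D ⊔ ¬E))) unsat w.r.t. T
   all branches close; clash {E, ¬E} at an ∃-successor
2. Hence ∃r.¬B ⊑ (A ⊔ ¬(∀r.(D ⊔ ¬E))): entailed.

Yes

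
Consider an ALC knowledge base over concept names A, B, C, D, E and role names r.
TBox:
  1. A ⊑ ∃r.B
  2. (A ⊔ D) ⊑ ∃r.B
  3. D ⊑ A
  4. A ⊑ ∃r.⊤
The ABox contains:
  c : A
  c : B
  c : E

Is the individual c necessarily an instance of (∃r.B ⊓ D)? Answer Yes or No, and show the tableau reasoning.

1. c : (∃r.B ⊓ D)?  L(c) = {A, B, E} ∪ {(∀r.¬B ⊔ ¬D)}
   apply at c: A⊑∃r.B; A⊑∃r.⊤
   open: L(c) ⊇ {A, B, E, ¬D, ∃r.B, …} (+ ∃-successors) — c ∉ (∃r.B ⊓ D) possible
2. Hence c : (∃r.B ⊓ D): not entailed.

No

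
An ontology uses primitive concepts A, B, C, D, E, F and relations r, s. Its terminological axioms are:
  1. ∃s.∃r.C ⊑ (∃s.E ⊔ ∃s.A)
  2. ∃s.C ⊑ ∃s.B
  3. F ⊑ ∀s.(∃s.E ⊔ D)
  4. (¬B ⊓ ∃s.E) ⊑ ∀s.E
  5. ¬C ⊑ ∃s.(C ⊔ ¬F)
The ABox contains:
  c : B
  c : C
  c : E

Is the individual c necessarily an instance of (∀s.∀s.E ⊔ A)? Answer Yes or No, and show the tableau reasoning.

1. c : (∀s.∀s.E ⊔ A)?  L(c) = {B, C, E} ∪ {(∃s.∃s.¬E ⊓ ¬A)}
   open: L(c) ⊇ {B, C, E, ¬A, ¬F, …} (+ ∃-successors) — c ∉ (∀s.∀s.E ⊔ A) possible
2. Hence c : (∀s.∀s.E ⊔ A): not entailed.

No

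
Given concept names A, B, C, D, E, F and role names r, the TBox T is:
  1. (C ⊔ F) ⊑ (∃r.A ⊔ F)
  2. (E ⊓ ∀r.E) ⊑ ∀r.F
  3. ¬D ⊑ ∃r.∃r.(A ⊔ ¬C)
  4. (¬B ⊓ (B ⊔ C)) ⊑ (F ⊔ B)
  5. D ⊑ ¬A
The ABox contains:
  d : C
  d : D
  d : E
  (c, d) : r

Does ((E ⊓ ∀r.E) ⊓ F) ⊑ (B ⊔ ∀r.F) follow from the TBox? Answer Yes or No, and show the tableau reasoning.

1. ((E ⊓ ∀r.E) ⊓ F) ⊑ (B ⊔ ∀r.F)  ⇔  (((E ⊓ ∀r.E) ⊓ F) ⊓ (¬B ⊓ ∃r.¬F)) unsat w.r.t. T
   all branches close; clash {F, ¬F} at an ∃-successor
2. Hence ((E ⊓ ∀r.E) ⊓ F) ⊑ (B ⊔ ∀r.F): entailed.

Yes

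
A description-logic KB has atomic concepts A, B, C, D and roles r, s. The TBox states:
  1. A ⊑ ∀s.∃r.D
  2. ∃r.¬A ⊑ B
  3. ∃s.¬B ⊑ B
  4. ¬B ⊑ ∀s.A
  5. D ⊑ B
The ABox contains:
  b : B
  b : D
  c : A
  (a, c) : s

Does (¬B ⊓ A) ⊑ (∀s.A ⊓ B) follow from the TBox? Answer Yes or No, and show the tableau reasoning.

1. (¬B ⊓ A) ⊑ (∀s.A ⊓ B)  ⇔  ((¬B ⊓ A) ⊓ (∃s.¬A ⊔ ¬B)) unsat w.r.t. T
   apply at x₀: A⊑∀s.∃r.D; ¬B⊑∀s.A
   open: L(x₀) ⊇ {A, ¬B, ¬D, ∀r.A, ∀s.A, …}
2. Hence (¬B ⊓ A) ⊑ (∀s.A ⊓ B): not entailed.

No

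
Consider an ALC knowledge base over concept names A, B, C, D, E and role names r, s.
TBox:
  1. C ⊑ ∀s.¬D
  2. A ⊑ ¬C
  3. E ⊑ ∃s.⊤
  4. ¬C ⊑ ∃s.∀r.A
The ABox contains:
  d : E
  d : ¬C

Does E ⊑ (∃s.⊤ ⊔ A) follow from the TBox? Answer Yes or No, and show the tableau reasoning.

Yes

1. E ⊑ (∃s.⊤ ⊔ A)  ⇔  (E ⊓ (∀s.⊥ ⊓ ¬A)) unsat w.r.t. T
   all branches close; clash ⊥ at an ∃-successor
2. Hence E ⊑ (∃s.⊤ ⊔ A): entailed.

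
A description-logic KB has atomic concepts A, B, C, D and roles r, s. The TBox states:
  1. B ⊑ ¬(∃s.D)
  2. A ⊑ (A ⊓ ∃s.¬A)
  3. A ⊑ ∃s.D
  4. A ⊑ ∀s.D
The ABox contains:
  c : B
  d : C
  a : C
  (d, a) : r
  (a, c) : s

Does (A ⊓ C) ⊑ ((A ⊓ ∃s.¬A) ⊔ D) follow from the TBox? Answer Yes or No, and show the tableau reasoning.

1. (A ⊓ C) ⊑ ((A ⊓ ∃s.¬A) ⊔ D)  ⇔  ((A ⊓ C) ⊓ ((¬A ⊔ ∀s.A) ⊓ ¬D)) unsat w.r.t. T
   all branches close; clash {A, ¬A} at an ∃-successor
2. Hence (A ⊓ C) ⊑ ((A ⊓ ∃s.¬A) ⊔ D): entailed.

Yes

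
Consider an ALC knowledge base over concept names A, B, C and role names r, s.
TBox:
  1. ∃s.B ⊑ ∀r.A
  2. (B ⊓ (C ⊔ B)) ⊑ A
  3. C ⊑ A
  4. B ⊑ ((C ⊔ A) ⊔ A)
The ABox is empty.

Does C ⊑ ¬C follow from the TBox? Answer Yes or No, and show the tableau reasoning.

No

1. C ⊑ ¬C  ⇔  (C ⊓ C) unsat w.r.t. T
   apply at x₀: C⊑A
   open: L(x₀) ⊇ {A, C, ¬B, ∀s.¬B}
2. Hence C ⊑ ¬C: not entailed.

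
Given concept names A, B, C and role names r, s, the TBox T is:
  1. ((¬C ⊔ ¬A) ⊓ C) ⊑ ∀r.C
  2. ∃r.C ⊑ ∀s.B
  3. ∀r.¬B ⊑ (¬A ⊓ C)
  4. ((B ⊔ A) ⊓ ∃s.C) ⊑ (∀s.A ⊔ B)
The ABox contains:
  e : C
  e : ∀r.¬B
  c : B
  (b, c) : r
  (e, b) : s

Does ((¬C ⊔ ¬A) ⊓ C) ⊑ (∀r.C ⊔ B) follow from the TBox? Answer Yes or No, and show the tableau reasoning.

Yes

1. ((¬C ⊔ ¬A) ⊓ C) ⊑ (∀r.C ⊔ B)  ⇔  (((¬C ⊔ ¬A) ⊓ C) ⊓ (∃r.¬C ⊓ ¬B)) unsat w.r.t. T
   all branches close; clash {B, ¬B} at x₀
2. Hence ((¬C ⊔ ¬A) ⊓ C) ⊑ (∀r.C ⊔ B): entailed.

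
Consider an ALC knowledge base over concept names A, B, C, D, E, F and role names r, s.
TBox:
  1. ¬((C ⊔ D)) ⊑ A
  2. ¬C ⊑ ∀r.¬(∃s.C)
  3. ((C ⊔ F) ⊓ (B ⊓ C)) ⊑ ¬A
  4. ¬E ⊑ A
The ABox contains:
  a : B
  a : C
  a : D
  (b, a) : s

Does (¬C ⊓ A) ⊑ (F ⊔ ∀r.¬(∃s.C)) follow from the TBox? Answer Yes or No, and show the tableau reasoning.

Yes

1. (¬C ⊓ A) ⊑ (F ⊔ ∀r.¬(∃s.C))  ⇔  ((¬C ⊓ A) ⊓ (¬F ⊓ ∃r.∃s.C)) unsat w.r.t. T
   all branches close; clash {A, ¬A} at x₀
2. Hence (¬C ⊓ A) ⊑ (F ⊔ ∀r.¬(∃s.C)): entailed.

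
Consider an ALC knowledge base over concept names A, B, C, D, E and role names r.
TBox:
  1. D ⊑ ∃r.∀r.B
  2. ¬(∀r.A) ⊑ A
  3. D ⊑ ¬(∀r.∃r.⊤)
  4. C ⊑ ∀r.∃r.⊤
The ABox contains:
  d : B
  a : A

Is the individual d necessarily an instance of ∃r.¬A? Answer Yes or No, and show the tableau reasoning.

No

1. d : ∃r.¬A?  L(d) = {B} ∪ {∀r.A}
   open: L(d) ⊇ {B, ¬C, ¬D, ∀r.A} — d ∉ ∃r.¬A possible
2. Hence d : ∃r.¬A: not entailed.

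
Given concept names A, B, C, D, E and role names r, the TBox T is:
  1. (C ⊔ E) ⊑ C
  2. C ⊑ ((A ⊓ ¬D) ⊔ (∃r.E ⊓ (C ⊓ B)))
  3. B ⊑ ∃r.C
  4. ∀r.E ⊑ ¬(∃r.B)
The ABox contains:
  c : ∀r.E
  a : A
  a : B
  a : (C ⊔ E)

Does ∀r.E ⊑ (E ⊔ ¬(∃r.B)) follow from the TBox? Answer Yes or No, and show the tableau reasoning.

Yes

1. ∀r.E ⊑ (E ⊔ ¬(∃r.B))  ⇔  (∀r.E ⊓ (¬E ⊓ ∃r.B)) unsat w.r.t. T
   all branches close; clash {B, ¬B} at an ∃-successor
2. Hence ∀r.E ⊑ (E ⊔ ¬(∃r.B)): entailed.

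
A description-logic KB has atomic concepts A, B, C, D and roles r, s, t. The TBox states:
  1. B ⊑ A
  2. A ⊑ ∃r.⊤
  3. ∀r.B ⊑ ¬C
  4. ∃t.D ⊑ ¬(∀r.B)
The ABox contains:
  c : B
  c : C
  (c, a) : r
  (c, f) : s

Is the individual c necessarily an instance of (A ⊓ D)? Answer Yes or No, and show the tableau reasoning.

No

1. c : (A ⊓ D)?  L(c) = {B, C} ∪ {(¬A ⊔ ¬D)}
   apply at c: B⊑A
   open: L(c) ⊇ {A, B, C, ¬D, ∀t.¬D, …} (+ ∃-successors) — c ∉ (A ⊓ D) possible
2. Hence c : (A ⊓ D): not entailed.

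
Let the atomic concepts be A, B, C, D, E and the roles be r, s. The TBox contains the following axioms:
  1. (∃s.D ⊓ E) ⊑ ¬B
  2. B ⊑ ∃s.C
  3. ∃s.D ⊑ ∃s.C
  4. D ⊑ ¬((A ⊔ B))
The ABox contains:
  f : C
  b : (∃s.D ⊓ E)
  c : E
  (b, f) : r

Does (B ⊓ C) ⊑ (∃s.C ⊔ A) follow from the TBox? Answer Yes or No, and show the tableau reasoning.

1. (B ⊓ C) ⊑ (∃s.C ⊔ A)  ⇔  ((B ⊓ C) ⊓ (∀s.¬C ⊓ ¬A)) unsat w.r.t. T
   all branches close; clash {B, ¬B} at x₀
2. Hence (B ⊓ C) ⊑ (∃s.C ⊔ A): entailed.

Yes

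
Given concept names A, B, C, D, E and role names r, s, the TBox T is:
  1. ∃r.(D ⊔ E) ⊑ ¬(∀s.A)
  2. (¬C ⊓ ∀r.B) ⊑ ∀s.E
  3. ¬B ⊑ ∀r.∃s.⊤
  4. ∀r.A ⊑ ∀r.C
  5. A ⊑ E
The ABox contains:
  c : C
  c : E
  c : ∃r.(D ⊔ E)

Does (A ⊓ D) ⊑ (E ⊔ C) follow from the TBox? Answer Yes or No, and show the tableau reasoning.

1. (A ⊓ D) ⊑ (E ⊔ C)  ⇔  ((A ⊓ D) ⊓ (¬E ⊓ ¬C)) unsat w.r.t. T
   all branches close; clash {E, ¬E} at x₀
2. Hence (A ⊓ D) ⊑ (E ⊔ C): entailed.

Yes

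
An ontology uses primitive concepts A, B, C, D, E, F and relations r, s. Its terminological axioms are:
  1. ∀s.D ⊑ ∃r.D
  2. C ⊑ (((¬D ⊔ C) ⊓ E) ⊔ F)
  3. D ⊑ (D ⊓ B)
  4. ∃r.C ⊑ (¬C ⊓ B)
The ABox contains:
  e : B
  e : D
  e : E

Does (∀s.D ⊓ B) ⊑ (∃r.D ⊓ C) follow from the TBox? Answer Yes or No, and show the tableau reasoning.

No

1. (∀s.D ⊓ B) ⊑ (∃r.D ⊓ C)  ⇔  ((∀s.D ⊓ B) ⊓ (∀r.¬D ⊔ ¬C)) unsat w.r.t. T
   apply at x₀: ∀s.D⊑∃r.D
   open: L(x₀) ⊇ {B, ¬C, ¬D, ∀r.¬C, ∀s.D, …} (+ ∃-successors)
2. Hence (∀s.D ⊓ B) ⊑ (∃r.D ⊓ C): not entailed.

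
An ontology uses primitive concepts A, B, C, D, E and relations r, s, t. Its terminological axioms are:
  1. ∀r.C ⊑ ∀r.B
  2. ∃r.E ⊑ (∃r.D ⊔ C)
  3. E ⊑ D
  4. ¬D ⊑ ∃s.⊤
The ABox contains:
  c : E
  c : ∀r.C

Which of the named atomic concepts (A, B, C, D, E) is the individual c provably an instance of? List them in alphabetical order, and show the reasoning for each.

{D, E}

1. c : A?  L(c) = {E, ∀r.C} ∪ {¬A}
   apply at c: ∀r.C⊑∀r.B; E⊑D
   open: L(c) ⊇ {D, E, ¬A, ∀r.B, ∀r.C, …} — c ∉ A possible
2. c : B?  L(c) = {E, ∀r.C} ∪ {¬B}
   apply at c: ∀r.C⊑∀r.B; E⊑D
   open: L(c) ⊇ {D, E, ¬B, ∀r.B, ∀r.C, …} — c ∉ B possible
3. c : C?  L(c) = {E, ∀r.C} ∪ {¬C}
   apply at c: ∀r.C⊑∀r.B; E⊑D
   open: L(c) ⊇ {D, E, ¬C, ∀r.B, ∀r.C, …} — c ∉ C possible
4. c : D?  L(c) = {E, ∀r.C} ∪ {¬D}
   clash {D, ¬D} at c — c ∈ D
5. c : E?  L(c) = {E, ∀r.C} ∪ {¬E}
   clash {E, ¬E} at c — c ∈ E
6. Entailed for c: {D, E}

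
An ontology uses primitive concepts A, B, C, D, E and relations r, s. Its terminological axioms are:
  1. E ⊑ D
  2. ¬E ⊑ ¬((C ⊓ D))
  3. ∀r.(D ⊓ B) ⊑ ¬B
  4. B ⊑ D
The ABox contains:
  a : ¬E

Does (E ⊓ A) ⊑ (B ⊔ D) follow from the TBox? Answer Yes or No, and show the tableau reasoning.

Yes

1. (E ⊓ A) ⊑ (B ⊔ D)  ⇔  ((E ⊓ A) ⊓ (¬B ⊓ ¬D)) unsat w.r.t. T
   all branches close; clash {D, ¬D} at x₀
2. Hence (E ⊓ A) ⊑ (B ⊔ D): entailed.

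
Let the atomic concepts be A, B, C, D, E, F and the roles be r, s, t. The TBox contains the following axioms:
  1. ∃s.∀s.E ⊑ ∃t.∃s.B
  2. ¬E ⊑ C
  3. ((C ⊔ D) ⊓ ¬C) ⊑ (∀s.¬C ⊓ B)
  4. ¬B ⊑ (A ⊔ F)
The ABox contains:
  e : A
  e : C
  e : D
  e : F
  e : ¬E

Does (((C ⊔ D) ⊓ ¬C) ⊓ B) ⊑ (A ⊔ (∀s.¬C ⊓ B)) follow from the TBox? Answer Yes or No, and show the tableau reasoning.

1. (((C ⊔ D) ⊓ ¬C) ⊓ B) ⊑ (A ⊔ (∀s.¬C ⊓ B))  ⇔  ((((C ⊔ D) ⊓ ¬C) ⊓ B) ⊓ (¬A ⊓ (∃s.C ⊔ ¬B))) unsat w.r.t. T
   all branches close; clash {C, ¬C} at x₀
2. Hence (((C ⊔ D) ⊓ ¬C) ⊓ B) ⊑ (A ⊔ (∀s.¬C ⊓ B)): entailed.

Yes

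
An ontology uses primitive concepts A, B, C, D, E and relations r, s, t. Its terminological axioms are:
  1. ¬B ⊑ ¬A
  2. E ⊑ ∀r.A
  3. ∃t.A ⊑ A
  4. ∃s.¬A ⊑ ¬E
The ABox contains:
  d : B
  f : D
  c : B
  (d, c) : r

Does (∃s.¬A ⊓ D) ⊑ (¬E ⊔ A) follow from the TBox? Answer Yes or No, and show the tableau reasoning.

Yes

1. (∃s.¬A ⊓ D) ⊑ (¬E ⊔ A)  ⇔  ((∃s.¬A ⊓ D) ⊓ (E ⊓ ¬A)) unsat w.r.t. T
   all branches close; clash {E, ¬E} at x₀
2. Hence (∃s.¬A ⊓ D) ⊑ (¬E ⊔ A): entailed.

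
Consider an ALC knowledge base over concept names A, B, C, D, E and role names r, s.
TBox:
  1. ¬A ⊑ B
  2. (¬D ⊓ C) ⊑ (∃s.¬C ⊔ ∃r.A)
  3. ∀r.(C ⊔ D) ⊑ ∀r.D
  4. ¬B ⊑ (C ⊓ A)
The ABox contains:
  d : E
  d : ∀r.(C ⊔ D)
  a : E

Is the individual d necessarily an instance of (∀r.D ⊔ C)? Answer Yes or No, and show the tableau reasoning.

Yes

1. d : (∀r.D ⊔ C)?  L(d) = {E, ∀r.(C ⊔ D)} ∪ {(∃r.¬D ⊓ ¬C)}
   clash {D, ¬D} at an ∃-successor — d ∈ (∀r.D ⊔ C)
2. Hence d : (∀r.D ⊔ C): entailed.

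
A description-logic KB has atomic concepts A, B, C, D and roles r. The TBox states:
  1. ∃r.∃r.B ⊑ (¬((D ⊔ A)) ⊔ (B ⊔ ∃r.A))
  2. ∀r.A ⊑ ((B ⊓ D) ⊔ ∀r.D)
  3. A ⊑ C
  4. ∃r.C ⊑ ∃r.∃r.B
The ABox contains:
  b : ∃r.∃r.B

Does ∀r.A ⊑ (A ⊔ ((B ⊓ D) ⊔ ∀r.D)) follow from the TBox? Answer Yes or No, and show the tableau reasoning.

Yes

1. ∀r.A ⊑ (A ⊔ ((B ⊓ D) ⊔ ∀r.D))  ⇔  (∀r.A ⊓ (¬A ⊓ ((¬B ⊔ ¬D) ⊓ ∃r.¬D))) unsat w.r.t. T
   all branches close; clash {D, ¬D} at an ∃-successor
2. Hence ∀r.A ⊑ (A ⊔ ((B ⊓ D) ⊔ ∀r.D)): entailed.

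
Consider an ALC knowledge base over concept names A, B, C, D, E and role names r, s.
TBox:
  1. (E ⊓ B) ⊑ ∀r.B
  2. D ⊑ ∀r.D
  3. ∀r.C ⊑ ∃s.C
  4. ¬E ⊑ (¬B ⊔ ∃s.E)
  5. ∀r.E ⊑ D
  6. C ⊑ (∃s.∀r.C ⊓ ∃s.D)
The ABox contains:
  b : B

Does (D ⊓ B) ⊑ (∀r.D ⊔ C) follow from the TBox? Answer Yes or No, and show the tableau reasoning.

Yes

1. (D ⊓ B) ⊑ (∀r.D ⊔ C)  ⇔  ((D ⊓ B) ⊓ (∃r.¬D ⊓ ¬C)) unsat w.r.t. T
   all branches close; clash {D, ¬D} at an ∃-successor
2. Hence (D ⊓ B) ⊑ (∀r.D ⊔ C): entailed.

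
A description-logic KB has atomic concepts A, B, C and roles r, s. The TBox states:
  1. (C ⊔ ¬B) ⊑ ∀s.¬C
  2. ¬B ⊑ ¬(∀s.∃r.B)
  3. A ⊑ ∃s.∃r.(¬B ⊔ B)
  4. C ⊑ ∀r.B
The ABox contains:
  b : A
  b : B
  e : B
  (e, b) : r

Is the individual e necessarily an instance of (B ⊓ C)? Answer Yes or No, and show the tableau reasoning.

1. e : (B ⊓ C)?  L(e) = {B} ∪ {(¬B ⊔ ¬C)}
   open: L(e) ⊇ {B, ¬A, ¬C} — e ∉ (B ⊓ C) possible
2. Hence e : (B ⊓ C): not entailed.

No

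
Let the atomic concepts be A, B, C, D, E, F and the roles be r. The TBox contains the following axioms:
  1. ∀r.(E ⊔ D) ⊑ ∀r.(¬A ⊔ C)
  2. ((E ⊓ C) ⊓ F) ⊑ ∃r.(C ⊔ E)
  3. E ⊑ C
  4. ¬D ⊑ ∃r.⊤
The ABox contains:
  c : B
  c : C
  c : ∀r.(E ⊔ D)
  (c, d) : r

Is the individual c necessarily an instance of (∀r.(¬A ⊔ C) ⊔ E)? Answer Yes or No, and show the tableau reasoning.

Yes

1. c : (∀r.(¬A ⊔ C) ⊔ E)?  L(c) = {B, C, ∀r.(E ⊔ D)} ∪ {(∃r.(A ⊓ ¬C) ⊓ ¬E)}
   clash {C, ¬C} at an ∃-successor — c ∈ (∀r.(¬A ⊔ C) ⊔ E)
2. Hence c : (∀r.(¬A ⊔ C) ⊔ E): entailed.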